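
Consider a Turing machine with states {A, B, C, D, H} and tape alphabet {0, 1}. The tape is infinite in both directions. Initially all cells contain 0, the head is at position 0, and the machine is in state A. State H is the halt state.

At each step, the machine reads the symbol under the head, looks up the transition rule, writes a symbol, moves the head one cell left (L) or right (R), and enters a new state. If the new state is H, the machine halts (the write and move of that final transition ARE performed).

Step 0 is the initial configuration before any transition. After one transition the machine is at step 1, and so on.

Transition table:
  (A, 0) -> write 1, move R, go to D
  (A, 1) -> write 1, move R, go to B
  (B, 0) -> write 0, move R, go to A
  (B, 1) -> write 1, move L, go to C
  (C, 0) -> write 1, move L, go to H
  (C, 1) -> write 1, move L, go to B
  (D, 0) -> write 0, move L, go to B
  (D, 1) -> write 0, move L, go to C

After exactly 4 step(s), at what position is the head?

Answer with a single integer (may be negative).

Step 1: in state A at pos 0, read 0 -> (A,0)->write 1,move R,goto D. Now: state=D, head=1, tape[-1..2]=0100 (head:   ^)
Step 2: in state D at pos 1, read 0 -> (D,0)->write 0,move L,goto B. Now: state=B, head=0, tape[-1..2]=0100 (head:  ^)
Step 3: in state B at pos 0, read 1 -> (B,1)->write 1,move L,goto C. Now: state=C, head=-1, tape[-2..2]=00100 (head:  ^)
Step 4: in state C at pos -1, read 0 -> (C,0)->write 1,move L,goto H. Now: state=H, head=-2, tape[-3..2]=001100 (head:  ^)

Answer: -2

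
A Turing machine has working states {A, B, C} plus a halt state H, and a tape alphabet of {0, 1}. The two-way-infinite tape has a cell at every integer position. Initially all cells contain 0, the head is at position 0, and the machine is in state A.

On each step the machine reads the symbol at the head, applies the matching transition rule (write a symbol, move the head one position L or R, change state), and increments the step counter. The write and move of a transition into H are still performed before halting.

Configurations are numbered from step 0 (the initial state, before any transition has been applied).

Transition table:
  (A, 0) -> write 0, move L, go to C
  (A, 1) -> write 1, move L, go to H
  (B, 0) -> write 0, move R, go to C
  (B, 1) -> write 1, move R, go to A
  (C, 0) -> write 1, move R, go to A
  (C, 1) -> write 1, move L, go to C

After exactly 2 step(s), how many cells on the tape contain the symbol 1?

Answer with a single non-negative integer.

Answer: 1

Derivation:
Step 1: in state A at pos 0, read 0 -> (A,0)->write 0,move L,goto C. Now: state=C, head=-1, tape[-2..1]=0000 (head:  ^)
Step 2: in state C at pos -1, read 0 -> (C,0)->write 1,move R,goto A. Now: state=A, head=0, tape[-2..1]=0100 (head:   ^)
Cells containing 1 after step 2: {-1} -> 1 cell(s)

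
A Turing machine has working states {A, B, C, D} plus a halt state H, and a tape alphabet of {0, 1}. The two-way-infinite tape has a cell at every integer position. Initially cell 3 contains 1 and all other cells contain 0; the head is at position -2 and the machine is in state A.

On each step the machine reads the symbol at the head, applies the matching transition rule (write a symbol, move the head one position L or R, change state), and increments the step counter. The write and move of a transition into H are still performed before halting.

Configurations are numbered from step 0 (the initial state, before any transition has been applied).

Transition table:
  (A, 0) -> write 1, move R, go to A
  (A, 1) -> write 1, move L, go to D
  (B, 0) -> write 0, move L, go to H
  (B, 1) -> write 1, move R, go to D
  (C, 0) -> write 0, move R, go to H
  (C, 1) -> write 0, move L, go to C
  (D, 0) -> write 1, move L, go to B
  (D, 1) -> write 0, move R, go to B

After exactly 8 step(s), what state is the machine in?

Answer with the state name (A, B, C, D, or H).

Step 1: in state A at pos -2, read 0 -> (A,0)->write 1,move R,goto A. Now: state=A, head=-1, tape[-3..4]=01000010 (head:   ^)
Step 2: in state A at pos -1, read 0 -> (A,0)->write 1,move R,goto A. Now: state=A, head=0, tape[-3..4]=01100010 (head:    ^)
Step 3: in state A at pos 0, read 0 -> (A,0)->write 1,move R,goto A. Now: state=A, head=1, tape[-3..4]=01110010 (head:     ^)
Step 4: in state A at pos 1, read 0 -> (A,0)->write 1,move R,goto A. Now: state=A, head=2, tape[-3..4]=01111010 (head:      ^)
Step 5: in state A at pos 2, read 0 -> (A,0)->write 1,move R,goto A. Now: state=A, head=3, tape[-3..4]=01111110 (head:       ^)
Step 6: in state A at pos 3, read 1 -> (A,1)->write 1,move L,goto D. Now: state=D, head=2, tape[-3..4]=01111110 (head:      ^)
Step 7: in state D at pos 2, read 1 -> (D,1)->write 0,move R,goto B. Now: state=B, head=3, tape[-3..4]=01111010 (head:       ^)
Step 8: in state B at pos 3, read 1 -> (B,1)->write 1,move R,goto D. Now: state=D, head=4, tape[-3..5]=011110100 (head:        ^)

Answer: D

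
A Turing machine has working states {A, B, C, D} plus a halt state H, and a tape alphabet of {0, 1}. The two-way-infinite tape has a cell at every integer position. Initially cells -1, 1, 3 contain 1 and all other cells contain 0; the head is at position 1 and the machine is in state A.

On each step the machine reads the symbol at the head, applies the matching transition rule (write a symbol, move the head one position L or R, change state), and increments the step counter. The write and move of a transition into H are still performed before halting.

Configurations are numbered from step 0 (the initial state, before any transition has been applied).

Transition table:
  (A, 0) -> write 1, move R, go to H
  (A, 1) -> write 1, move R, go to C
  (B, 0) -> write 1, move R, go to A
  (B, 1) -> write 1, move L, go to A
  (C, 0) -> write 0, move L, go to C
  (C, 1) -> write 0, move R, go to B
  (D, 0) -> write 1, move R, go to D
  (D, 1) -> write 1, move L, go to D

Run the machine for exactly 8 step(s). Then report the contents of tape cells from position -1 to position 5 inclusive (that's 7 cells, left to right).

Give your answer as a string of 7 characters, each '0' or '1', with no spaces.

Answer: 1001010

Derivation:
Step 1: in state A at pos 1, read 1 -> (A,1)->write 1,move R,goto C. Now: state=C, head=2, tape[-2..4]=0101010 (head:     ^)
Step 2: in state C at pos 2, read 0 -> (C,0)->write 0,move L,goto C. Now: state=C, head=1, tape[-2..4]=0101010 (head:    ^)
Step 3: in state C at pos 1, read 1 -> (C,1)->write 0,move R,goto B. Now: state=B, head=2, tape[-2..4]=0100010 (head:     ^)
Step 4: in state B at pos 2, read 0 -> (B,0)->write 1,move R,goto A. Now: state=A, head=3, tape[-2..4]=0100110 (head:      ^)
Step 5: in state A at pos 3, read 1 -> (A,1)->write 1,move R,goto C. Now: state=C, head=4, tape[-2..5]=01001100 (head:       ^)
Step 6: in state C at pos 4, read 0 -> (C,0)->write 0,move L,goto C. Now: state=C, head=3, tape[-2..5]=01001100 (head:      ^)
Step 7: in state C at pos 3, read 1 -> (C,1)->write 0,move R,goto B. Now: state=B, head=4, tape[-2..5]=01001000 (head:       ^)
Step 8: in state B at pos 4, read 0 -> (B,0)->write 1,move R,goto A. Now: state=A, head=5, tape[-2..6]=010010100 (head:        ^)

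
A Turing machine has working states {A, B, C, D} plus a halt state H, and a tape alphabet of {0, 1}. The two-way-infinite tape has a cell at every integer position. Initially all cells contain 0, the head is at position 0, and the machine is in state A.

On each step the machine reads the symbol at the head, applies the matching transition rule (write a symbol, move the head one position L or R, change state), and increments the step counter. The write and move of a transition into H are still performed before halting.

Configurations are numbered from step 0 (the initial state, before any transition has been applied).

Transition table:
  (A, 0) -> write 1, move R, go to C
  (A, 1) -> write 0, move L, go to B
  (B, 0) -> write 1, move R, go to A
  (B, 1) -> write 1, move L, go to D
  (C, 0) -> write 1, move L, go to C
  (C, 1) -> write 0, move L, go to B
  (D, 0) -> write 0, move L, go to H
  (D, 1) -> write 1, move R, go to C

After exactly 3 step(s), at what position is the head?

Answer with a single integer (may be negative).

Step 1: in state A at pos 0, read 0 -> (A,0)->write 1,move R,goto C. Now: state=C, head=1, tape[-1..2]=0100 (head:   ^)
Step 2: in state C at pos 1, read 0 -> (C,0)->write 1,move L,goto C. Now: state=C, head=0, tape[-1..2]=0110 (head:  ^)
Step 3: in state C at pos 0, read 1 -> (C,1)->write 0,move L,goto B. Now: state=B, head=-1, tape[-2..2]=00010 (head:  ^)

Answer: -1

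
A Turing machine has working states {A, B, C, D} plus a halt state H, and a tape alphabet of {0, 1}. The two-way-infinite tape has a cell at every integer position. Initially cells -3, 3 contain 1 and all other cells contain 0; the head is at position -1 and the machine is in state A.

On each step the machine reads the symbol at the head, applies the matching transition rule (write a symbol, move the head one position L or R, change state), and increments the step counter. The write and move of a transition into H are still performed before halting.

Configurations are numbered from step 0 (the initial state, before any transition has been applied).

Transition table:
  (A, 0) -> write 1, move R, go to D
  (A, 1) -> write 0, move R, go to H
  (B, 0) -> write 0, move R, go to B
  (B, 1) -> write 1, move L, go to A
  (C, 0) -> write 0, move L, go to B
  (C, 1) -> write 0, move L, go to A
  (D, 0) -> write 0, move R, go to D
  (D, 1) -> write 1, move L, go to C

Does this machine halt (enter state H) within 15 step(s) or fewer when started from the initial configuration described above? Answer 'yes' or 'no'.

Step 1: in state A at pos -1, read 0 -> (A,0)->write 1,move R,goto D. Now: state=D, head=0, tape[-4..4]=010100010 (head:     ^)
Step 2: in state D at pos 0, read 0 -> (D,0)->write 0,move R,goto D. Now: state=D, head=1, tape[-4..4]=010100010 (head:      ^)
Step 3: in state D at pos 1, read 0 -> (D,0)->write 0,move R,goto D. Now: state=D, head=2, tape[-4..4]=010100010 (head:       ^)
Step 4: in state D at pos 2, read 0 -> (D,0)->write 0,move R,goto D. Now: state=D, head=3, tape[-4..4]=010100010 (head:        ^)
Step 5: in state D at pos 3, read 1 -> (D,1)->write 1,move L,goto C. Now: state=C, head=2, tape[-4..4]=010100010 (head:       ^)
Step 6: in state C at pos 2, read 0 -> (C,0)->write 0,move L,goto B. Now: state=B, head=1, tape[-4..4]=010100010 (head:      ^)
Step 7: in state B at pos 1, read 0 -> (B,0)->write 0,move R,goto B. Now: state=B, head=2, tape[-4..4]=010100010 (head:       ^)
Step 8: in state B at pos 2, read 0 -> (B,0)->write 0,move R,goto B. Now: state=B, head=3, tape[-4..4]=010100010 (head:        ^)
Step 9: in state B at pos 3, read 1 -> (B,1)->write 1,move L,goto A. Now: state=A, head=2, tape[-4..4]=010100010 (head:       ^)
Step 10: in state A at pos 2, read 0 -> (A,0)->write 1,move R,goto D. Now: state=D, head=3, tape[-4..4]=010100110 (head:        ^)
Step 11: in state D at pos 3, read 1 -> (D,1)->write 1,move L,goto C. Now: state=C, head=2, tape[-4..4]=010100110 (head:       ^)
Step 12: in state C at pos 2, read 1 -> (C,1)->write 0,move L,goto A. Now: state=A, head=1, tape[-4..4]=010100010 (head:      ^)
Step 13: in state A at pos 1, read 0 -> (A,0)->write 1,move R,goto D. Now: state=D, head=2, tape[-4..4]=010101010 (head:       ^)
Step 14: in state D at pos 2, read 0 -> (D,0)->write 0,move R,goto D. Now: state=D, head=3, tape[-4..4]=010101010 (head:        ^)
Step 15: in state D at pos 3, read 1 -> (D,1)->write 1,move L,goto C. Now: state=C, head=2, tape[-4..4]=010101010 (head:       ^)
After 15 step(s): state = C (not H) -> not halted within 15 -> no

Answer: no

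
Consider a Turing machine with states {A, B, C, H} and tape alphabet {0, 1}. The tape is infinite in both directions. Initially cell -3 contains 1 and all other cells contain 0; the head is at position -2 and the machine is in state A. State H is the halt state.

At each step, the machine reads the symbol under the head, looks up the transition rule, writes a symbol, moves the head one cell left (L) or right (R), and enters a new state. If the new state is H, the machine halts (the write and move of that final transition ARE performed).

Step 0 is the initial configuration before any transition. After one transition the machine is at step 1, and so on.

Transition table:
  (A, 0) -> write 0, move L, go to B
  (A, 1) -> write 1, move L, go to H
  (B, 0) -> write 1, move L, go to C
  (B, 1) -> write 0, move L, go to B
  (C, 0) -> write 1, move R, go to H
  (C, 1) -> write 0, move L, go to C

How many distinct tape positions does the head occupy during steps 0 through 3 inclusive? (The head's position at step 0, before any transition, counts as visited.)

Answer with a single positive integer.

Step 1: in state A at pos -2, read 0 -> (A,0)->write 0,move L,goto B. Now: state=B, head=-3, tape[-4..-1]=0100 (head:  ^)
Step 2: in state B at pos -3, read 1 -> (B,1)->write 0,move L,goto B. Now: state=B, head=-4, tape[-5..-1]=00000 (head:  ^)
Step 3: in state B at pos -4, read 0 -> (B,0)->write 1,move L,goto C. Now: state=C, head=-5, tape[-6..-1]=001000 (head:  ^)
Head positions at steps 0..3: starting at -2, distinct positions visited = {-5, -4, -3, -2} -> 4 position(s)

Answer: 4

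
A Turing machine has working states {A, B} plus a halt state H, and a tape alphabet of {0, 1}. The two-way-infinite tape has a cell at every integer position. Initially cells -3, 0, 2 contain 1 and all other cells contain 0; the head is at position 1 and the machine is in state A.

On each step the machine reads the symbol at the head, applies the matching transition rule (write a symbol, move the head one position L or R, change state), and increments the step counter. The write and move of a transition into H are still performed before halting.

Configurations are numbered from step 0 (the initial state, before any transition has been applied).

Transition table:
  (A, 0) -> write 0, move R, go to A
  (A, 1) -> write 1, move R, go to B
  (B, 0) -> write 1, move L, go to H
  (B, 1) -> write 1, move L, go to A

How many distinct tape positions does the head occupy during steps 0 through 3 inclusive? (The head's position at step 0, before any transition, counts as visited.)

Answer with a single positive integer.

Step 1: in state A at pos 1, read 0 -> (A,0)->write 0,move R,goto A. Now: state=A, head=2, tape[-4..3]=01001010 (head:       ^)
Step 2: in state A at pos 2, read 1 -> (A,1)->write 1,move R,goto B. Now: state=B, head=3, tape[-4..4]=010010100 (head:        ^)
Step 3: in state B at pos 3, read 0 -> (B,0)->write 1,move L,goto H. Now: state=H, head=2, tape[-4..4]=010010110 (head:       ^)
Head positions at steps 0..3: starting at 1, distinct positions visited = {1, 2, 3} -> 3 position(s)

Answer: 3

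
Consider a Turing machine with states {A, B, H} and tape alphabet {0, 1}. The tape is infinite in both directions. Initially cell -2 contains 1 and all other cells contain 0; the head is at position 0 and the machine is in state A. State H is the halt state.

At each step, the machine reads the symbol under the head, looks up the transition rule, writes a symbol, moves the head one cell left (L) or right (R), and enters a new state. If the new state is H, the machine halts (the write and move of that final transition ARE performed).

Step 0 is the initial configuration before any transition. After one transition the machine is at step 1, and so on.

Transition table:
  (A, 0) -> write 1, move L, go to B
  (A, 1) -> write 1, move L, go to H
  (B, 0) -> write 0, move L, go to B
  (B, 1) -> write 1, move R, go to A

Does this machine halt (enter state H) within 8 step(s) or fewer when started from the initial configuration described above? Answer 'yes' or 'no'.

Answer: yes

Derivation:
Step 1: in state A at pos 0, read 0 -> (A,0)->write 1,move L,goto B. Now: state=B, head=-1, tape[-3..1]=01010 (head:   ^)
Step 2: in state B at pos -1, read 0 -> (B,0)->write 0,move L,goto B. Now: state=B, head=-2, tape[-3..1]=01010 (head:  ^)
Step 3: in state B at pos -2, read 1 -> (B,1)->write 1,move R,goto A. Now: state=A, head=-1, tape[-3..1]=01010 (head:   ^)
Step 4: in state A at pos -1, read 0 -> (A,0)->write 1,move L,goto B. Now: state=B, head=-2, tape[-3..1]=01110 (head:  ^)
Step 5: in state B at pos -2, read 1 -> (B,1)->write 1,move R,goto A. Now: state=A, head=-1, tape[-3..1]=01110 (head:   ^)
Step 6: in state A at pos -1, read 1 -> (A,1)->write 1,move L,goto H. Now: state=H, head=-2, tape[-3..1]=01110 (head:  ^)
State H reached at step 6; 6 <= 8 -> yes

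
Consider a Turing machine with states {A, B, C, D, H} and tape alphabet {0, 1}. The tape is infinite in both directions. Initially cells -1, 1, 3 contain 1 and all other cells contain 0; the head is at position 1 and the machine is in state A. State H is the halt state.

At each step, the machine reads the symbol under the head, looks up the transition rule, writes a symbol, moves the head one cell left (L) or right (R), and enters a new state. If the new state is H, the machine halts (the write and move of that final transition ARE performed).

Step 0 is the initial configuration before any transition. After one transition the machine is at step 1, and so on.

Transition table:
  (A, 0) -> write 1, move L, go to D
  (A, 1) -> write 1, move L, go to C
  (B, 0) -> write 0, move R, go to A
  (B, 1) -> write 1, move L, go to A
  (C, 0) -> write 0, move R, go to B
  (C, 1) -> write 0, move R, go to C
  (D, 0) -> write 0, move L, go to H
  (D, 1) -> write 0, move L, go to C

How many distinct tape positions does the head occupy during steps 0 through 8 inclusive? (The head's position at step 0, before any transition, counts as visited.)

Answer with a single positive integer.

Step 1: in state A at pos 1, read 1 -> (A,1)->write 1,move L,goto C. Now: state=C, head=0, tape[-2..4]=0101010 (head:   ^)
Step 2: in state C at pos 0, read 0 -> (C,0)->write 0,move R,goto B. Now: state=B, head=1, tape[-2..4]=0101010 (head:    ^)
Step 3: in state B at pos 1, read 1 -> (B,1)->write 1,move L,goto A. Now: state=A, head=0, tape[-2..4]=0101010 (head:   ^)
Step 4: in state A at pos 0, read 0 -> (A,0)->write 1,move L,goto D. Now: state=D, head=-1, tape[-2..4]=0111010 (head:  ^)
Step 5: in state D at pos -1, read 1 -> (D,1)->write 0,move L,goto C. Now: state=C, head=-2, tape[-3..4]=00011010 (head:  ^)
Step 6: in state C at pos -2, read 0 -> (C,0)->write 0,move R,goto B. Now: state=B, head=-1, tape[-3..4]=00011010 (head:   ^)
Step 7: in state B at pos -1, read 0 -> (B,0)->write 0,move R,goto A. Now: state=A, head=0, tape[-3..4]=00011010 (head:    ^)
Step 8: in state A at pos 0, read 1 -> (A,1)->write 1,move L,goto C. Now: state=C, head=-1, tape[-3..4]=00011010 (head:   ^)
Head positions at steps 0..8: starting at 1, distinct positions visited = {-2, -1, 0, 1} -> 4 position(s)

Answer: 4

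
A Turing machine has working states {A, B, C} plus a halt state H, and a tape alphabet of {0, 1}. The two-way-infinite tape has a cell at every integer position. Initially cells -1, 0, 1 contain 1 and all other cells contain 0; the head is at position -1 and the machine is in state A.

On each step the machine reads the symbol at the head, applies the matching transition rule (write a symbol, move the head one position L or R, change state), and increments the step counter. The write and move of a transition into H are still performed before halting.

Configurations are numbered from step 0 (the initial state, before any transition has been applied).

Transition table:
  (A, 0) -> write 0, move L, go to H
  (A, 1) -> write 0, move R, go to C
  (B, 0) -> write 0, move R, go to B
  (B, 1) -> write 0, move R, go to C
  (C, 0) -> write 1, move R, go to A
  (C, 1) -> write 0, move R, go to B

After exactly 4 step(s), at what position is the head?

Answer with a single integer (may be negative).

Answer: 3

Derivation:
Step 1: in state A at pos -1, read 1 -> (A,1)->write 0,move R,goto C. Now: state=C, head=0, tape[-2..2]=00110 (head:   ^)
Step 2: in state C at pos 0, read 1 -> (C,1)->write 0,move R,goto B. Now: state=B, head=1, tape[-2..2]=00010 (head:    ^)
Step 3: in state B at pos 1, read 1 -> (B,1)->write 0,move R,goto C. Now: state=C, head=2, tape[-2..3]=000000 (head:     ^)
Step 4: in state C at pos 2, read 0 -> (C,0)->write 1,move R,goto A. Now: state=A, head=3, tape[-2..4]=0000100 (head:      ^)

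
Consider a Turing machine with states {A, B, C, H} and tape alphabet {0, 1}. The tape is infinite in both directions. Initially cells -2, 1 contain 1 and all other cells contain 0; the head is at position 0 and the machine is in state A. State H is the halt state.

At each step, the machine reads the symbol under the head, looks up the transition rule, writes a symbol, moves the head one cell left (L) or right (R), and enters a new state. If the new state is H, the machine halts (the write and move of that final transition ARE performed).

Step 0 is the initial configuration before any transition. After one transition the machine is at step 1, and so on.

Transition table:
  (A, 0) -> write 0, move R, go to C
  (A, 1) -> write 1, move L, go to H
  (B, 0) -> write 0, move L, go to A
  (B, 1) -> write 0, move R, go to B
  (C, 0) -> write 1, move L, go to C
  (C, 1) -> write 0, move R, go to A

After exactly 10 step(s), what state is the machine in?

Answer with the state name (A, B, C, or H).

Answer: H

Derivation:
Step 1: in state A at pos 0, read 0 -> (A,0)->write 0,move R,goto C. Now: state=C, head=1, tape[-3..2]=010010 (head:     ^)
Step 2: in state C at pos 1, read 1 -> (C,1)->write 0,move R,goto A. Now: state=A, head=2, tape[-3..3]=0100000 (head:      ^)
Step 3: in state A at pos 2, read 0 -> (A,0)->write 0,move R,goto C. Now: state=C, head=3, tape[-3..4]=01000000 (head:       ^)
Step 4: in state C at pos 3, read 0 -> (C,0)->write 1,move L,goto C. Now: state=C, head=2, tape[-3..4]=01000010 (head:      ^)
Step 5: in state C at pos 2, read 0 -> (C,0)->write 1,move L,goto C. Now: state=C, head=1, tape[-3..4]=01000110 (head:     ^)
Step 6: in state C at pos 1, read 0 -> (C,0)->write 1,move L,goto C. Now: state=C, head=0, tape[-3..4]=01001110 (head:    ^)
Step 7: in state C at pos 0, read 0 -> (C,0)->write 1,move L,goto C. Now: state=C, head=-1, tape[-3..4]=01011110 (head:   ^)
Step 8: in state C at pos -1, read 0 -> (C,0)->write 1,move L,goto C. Now: state=C, head=-2, tape[-3..4]=01111110 (head:  ^)
Step 9: in state C at pos -2, read 1 -> (C,1)->write 0,move R,goto A. Now: state=A, head=-1, tape[-3..4]=00111110 (head:   ^)
Step 10: in state A at pos -1, read 1 -> (A,1)->write 1,move L,goto H. Now: state=H, head=-2, tape[-3..4]=00111110 (head:  ^)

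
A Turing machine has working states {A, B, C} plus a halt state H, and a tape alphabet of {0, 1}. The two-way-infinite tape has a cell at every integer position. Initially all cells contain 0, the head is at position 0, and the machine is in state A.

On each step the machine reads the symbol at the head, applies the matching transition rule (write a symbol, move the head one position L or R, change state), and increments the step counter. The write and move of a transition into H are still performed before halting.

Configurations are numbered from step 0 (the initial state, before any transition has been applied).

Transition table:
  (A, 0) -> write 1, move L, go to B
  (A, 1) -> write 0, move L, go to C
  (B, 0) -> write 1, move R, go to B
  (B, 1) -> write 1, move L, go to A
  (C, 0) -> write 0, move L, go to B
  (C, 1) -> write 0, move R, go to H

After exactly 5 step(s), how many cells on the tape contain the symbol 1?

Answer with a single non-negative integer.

Step 1: in state A at pos 0, read 0 -> (A,0)->write 1,move L,goto B. Now: state=B, head=-1, tape[-2..1]=0010 (head:  ^)
Step 2: in state B at pos -1, read 0 -> (B,0)->write 1,move R,goto B. Now: state=B, head=0, tape[-2..1]=0110 (head:   ^)
Step 3: in state B at pos 0, read 1 -> (B,1)->write 1,move L,goto A. Now: state=A, head=-1, tape[-2..1]=0110 (head:  ^)
Step 4: in state A at pos -1, read 1 -> (A,1)->write 0,move L,goto C. Now: state=C, head=-2, tape[-3..1]=00010 (head:  ^)
Step 5: in state C at pos -2, read 0 -> (C,0)->write 0,move L,goto B. Now: state=B, head=-3, tape[-4..1]=000010 (head:  ^)
Cells containing 1 after step 5: {0} -> 1 cell(s)

Answer: 1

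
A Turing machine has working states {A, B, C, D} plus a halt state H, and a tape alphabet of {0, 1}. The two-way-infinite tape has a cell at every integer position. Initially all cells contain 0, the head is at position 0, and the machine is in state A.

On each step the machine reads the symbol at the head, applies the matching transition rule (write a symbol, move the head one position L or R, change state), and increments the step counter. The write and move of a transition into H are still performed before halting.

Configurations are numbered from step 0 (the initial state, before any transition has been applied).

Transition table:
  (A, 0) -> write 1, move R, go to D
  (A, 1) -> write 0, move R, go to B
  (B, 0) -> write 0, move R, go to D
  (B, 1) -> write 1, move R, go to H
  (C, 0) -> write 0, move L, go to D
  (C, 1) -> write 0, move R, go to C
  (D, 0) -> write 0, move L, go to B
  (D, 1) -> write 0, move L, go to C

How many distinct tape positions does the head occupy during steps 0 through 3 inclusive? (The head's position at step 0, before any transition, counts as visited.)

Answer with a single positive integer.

Answer: 2

Derivation:
Step 1: in state A at pos 0, read 0 -> (A,0)->write 1,move R,goto D. Now: state=D, head=1, tape[-1..2]=0100 (head:   ^)
Step 2: in state D at pos 1, read 0 -> (D,0)->write 0,move L,goto B. Now: state=B, head=0, tape[-1..2]=0100 (head:  ^)
Step 3: in state B at pos 0, read 1 -> (B,1)->write 1,move R,goto H. Now: state=H, head=1, tape[-1..2]=0100 (head:   ^)
Head positions at steps 0..3: starting at 0, distinct positions visited = {0, 1} -> 2 position(s)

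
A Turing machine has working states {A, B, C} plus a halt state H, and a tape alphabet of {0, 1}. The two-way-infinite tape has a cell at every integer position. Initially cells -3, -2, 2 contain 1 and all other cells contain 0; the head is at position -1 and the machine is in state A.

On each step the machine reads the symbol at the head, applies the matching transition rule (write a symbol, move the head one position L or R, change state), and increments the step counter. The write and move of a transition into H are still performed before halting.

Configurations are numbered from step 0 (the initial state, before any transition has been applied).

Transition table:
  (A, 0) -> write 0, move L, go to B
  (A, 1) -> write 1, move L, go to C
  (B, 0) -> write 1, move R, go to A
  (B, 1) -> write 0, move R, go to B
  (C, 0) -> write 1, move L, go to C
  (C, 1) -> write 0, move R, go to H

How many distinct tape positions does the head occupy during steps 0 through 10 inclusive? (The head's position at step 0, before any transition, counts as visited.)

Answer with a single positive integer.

Step 1: in state A at pos -1, read 0 -> (A,0)->write 0,move L,goto B. Now: state=B, head=-2, tape[-4..3]=01100010 (head:   ^)
Step 2: in state B at pos -2, read 1 -> (B,1)->write 0,move R,goto B. Now: state=B, head=-1, tape[-4..3]=01000010 (head:    ^)
Step 3: in state B at pos -1, read 0 -> (B,0)->write 1,move R,goto A. Now: state=A, head=0, tape[-4..3]=01010010 (head:     ^)
Step 4: in state A at pos 0, read 0 -> (A,0)->write 0,move L,goto B. Now: state=B, head=-1, tape[-4..3]=01010010 (head:    ^)
Step 5: in state B at pos -1, read 1 -> (B,1)->write 0,move R,goto B. Now: state=B, head=0, tape[-4..3]=01000010 (head:     ^)
Step 6: in state B at pos 0, read 0 -> (B,0)->write 1,move R,goto A. Now: state=A, head=1, tape[-4..3]=01001010 (head:      ^)
Step 7: in state A at pos 1, read 0 -> (A,0)->write 0,move L,goto B. Now: state=B, head=0, tape[-4..3]=01001010 (head:     ^)
Step 8: in state B at pos 0, read 1 -> (B,1)->write 0,move R,goto B. Now: state=B, head=1, tape[-4..3]=01000010 (head:      ^)
Step 9: in state B at pos 1, read 0 -> (B,0)->write 1,move R,goto A. Now: state=A, head=2, tape[-4..3]=01000110 (head:       ^)
Step 10: in state A at pos 2, read 1 -> (A,1)->write 1,move L,goto C. Now: state=C, head=1, tape[-4..3]=01000110 (head:      ^)
Head positions at steps 0..10: starting at -1, distinct positions visited = {-2, -1, 0, 1, 2} -> 5 position(s)

Answer: 5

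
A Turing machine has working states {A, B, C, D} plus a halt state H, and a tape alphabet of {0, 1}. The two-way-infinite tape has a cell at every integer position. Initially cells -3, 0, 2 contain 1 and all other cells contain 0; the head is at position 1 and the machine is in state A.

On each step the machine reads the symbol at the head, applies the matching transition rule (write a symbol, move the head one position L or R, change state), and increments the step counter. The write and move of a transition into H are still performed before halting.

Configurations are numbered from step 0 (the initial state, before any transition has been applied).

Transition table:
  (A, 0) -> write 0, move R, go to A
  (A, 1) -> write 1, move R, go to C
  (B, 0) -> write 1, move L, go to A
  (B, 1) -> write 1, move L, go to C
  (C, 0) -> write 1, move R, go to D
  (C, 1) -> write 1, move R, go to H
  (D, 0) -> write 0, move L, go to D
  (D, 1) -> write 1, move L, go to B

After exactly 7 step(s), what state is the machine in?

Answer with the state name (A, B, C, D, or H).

Step 1: in state A at pos 1, read 0 -> (A,0)->write 0,move R,goto A. Now: state=A, head=2, tape[-4..3]=01001010 (head:       ^)
Step 2: in state A at pos 2, read 1 -> (A,1)->write 1,move R,goto C. Now: state=C, head=3, tape[-4..4]=010010100 (head:        ^)
Step 3: in state C at pos 3, read 0 -> (C,0)->write 1,move R,goto D. Now: state=D, head=4, tape[-4..5]=0100101100 (head:         ^)
Step 4: in state D at pos 4, read 0 -> (D,0)->write 0,move L,goto D. Now: state=D, head=3, tape[-4..5]=0100101100 (head:        ^)
Step 5: in state D at pos 3, read 1 -> (D,1)->write 1,move L,goto B. Now: state=B, head=2, tape[-4..5]=0100101100 (head:       ^)
Step 6: in state B at pos 2, read 1 -> (B,1)->write 1,move L,goto C. Now: state=C, head=1, tape[-4..5]=0100101100 (head:      ^)
Step 7: in state C at pos 1, read 0 -> (C,0)->write 1,move R,goto D. Now: state=D, head=2, tape[-4..5]=0100111100 (head:       ^)

Answer: D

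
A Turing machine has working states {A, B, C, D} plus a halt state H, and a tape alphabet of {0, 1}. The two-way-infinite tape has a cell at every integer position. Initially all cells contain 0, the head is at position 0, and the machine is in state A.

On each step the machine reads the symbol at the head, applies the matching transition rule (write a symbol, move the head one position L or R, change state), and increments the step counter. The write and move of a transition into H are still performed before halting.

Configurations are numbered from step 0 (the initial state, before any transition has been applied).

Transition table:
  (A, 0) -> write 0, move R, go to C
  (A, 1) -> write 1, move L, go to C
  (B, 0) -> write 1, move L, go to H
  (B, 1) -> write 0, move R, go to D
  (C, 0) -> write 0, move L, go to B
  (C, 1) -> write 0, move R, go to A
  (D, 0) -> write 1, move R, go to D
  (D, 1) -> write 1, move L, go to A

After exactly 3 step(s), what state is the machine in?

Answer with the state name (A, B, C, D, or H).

Step 1: in state A at pos 0, read 0 -> (A,0)->write 0,move R,goto C. Now: state=C, head=1, tape[-1..2]=0000 (head:   ^)
Step 2: in state C at pos 1, read 0 -> (C,0)->write 0,move L,goto B. Now: state=B, head=0, tape[-1..2]=0000 (head:  ^)
Step 3: in state B at pos 0, read 0 -> (B,0)->write 1,move L,goto H. Now: state=H, head=-1, tape[-2..2]=00100 (head:  ^)

Answer: H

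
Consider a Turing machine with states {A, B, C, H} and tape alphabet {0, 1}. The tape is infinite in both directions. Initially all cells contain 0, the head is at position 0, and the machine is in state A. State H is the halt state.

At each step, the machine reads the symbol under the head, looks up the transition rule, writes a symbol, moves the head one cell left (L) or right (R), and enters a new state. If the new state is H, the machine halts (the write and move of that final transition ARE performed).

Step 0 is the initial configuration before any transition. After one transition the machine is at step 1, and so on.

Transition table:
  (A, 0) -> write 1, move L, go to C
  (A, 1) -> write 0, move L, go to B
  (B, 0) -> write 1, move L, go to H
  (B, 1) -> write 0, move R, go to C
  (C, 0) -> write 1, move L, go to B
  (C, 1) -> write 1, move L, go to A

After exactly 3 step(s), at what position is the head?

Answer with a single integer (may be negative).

Answer: -3

Derivation:
Step 1: in state A at pos 0, read 0 -> (A,0)->write 1,move L,goto C. Now: state=C, head=-1, tape[-2..1]=0010 (head:  ^)
Step 2: in state C at pos -1, read 0 -> (C,0)->write 1,move L,goto B. Now: state=B, head=-2, tape[-3..1]=00110 (head:  ^)
Step 3: in state B at pos -2, read 0 -> (B,0)->write 1,move L,goto H. Now: state=H, head=-3, tape[-4..1]=001110 (head:  ^)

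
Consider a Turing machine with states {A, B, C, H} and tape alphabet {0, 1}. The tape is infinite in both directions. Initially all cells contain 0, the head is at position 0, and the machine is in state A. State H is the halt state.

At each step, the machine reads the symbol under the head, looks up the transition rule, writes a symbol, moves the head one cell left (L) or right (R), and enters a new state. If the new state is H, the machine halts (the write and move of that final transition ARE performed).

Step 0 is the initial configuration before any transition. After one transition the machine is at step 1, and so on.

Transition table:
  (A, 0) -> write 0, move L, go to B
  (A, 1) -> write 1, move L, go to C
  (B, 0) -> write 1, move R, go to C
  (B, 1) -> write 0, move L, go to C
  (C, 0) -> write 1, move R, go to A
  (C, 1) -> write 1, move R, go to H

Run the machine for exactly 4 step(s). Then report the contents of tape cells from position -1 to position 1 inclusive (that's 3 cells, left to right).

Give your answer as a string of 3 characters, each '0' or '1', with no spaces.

Step 1: in state A at pos 0, read 0 -> (A,0)->write 0,move L,goto B. Now: state=B, head=-1, tape[-2..1]=0000 (head:  ^)
Step 2: in state B at pos -1, read 0 -> (B,0)->write 1,move R,goto C. Now: state=C, head=0, tape[-2..1]=0100 (head:   ^)
Step 3: in state C at pos 0, read 0 -> (C,0)->write 1,move R,goto A. Now: state=A, head=1, tape[-2..2]=01100 (head:    ^)
Step 4: in state A at pos 1, read 0 -> (A,0)->write 0,move L,goto B. Now: state=B, head=0, tape[-2..2]=01100 (head:   ^)

Answer: 110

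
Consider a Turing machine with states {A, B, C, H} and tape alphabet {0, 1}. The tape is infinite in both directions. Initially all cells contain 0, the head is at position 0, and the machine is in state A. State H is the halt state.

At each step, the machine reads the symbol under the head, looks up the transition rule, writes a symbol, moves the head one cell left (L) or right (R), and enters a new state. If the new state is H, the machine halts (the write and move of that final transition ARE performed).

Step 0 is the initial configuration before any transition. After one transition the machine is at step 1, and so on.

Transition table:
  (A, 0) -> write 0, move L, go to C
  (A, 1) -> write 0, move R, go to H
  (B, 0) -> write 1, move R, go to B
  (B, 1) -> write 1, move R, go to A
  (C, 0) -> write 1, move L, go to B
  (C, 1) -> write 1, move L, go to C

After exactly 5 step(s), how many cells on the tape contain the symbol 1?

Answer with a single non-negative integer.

Answer: 2

Derivation:
Step 1: in state A at pos 0, read 0 -> (A,0)->write 0,move L,goto C. Now: state=C, head=-1, tape[-2..1]=0000 (head:  ^)
Step 2: in state C at pos -1, read 0 -> (C,0)->write 1,move L,goto B. Now: state=B, head=-2, tape[-3..1]=00100 (head:  ^)
Step 3: in state B at pos -2, read 0 -> (B,0)->write 1,move R,goto B. Now: state=B, head=-1, tape[-3..1]=01100 (head:   ^)
Step 4: in state B at pos -1, read 1 -> (B,1)->write 1,move R,goto A. Now: state=A, head=0, tape[-3..1]=01100 (head:    ^)
Step 5: in state A at pos 0, read 0 -> (A,0)->write 0,move L,goto C. Now: state=C, head=-1, tape[-3..1]=01100 (head:   ^)
Cells containing 1 after step 5: {-2, -1} -> 2 cell(s)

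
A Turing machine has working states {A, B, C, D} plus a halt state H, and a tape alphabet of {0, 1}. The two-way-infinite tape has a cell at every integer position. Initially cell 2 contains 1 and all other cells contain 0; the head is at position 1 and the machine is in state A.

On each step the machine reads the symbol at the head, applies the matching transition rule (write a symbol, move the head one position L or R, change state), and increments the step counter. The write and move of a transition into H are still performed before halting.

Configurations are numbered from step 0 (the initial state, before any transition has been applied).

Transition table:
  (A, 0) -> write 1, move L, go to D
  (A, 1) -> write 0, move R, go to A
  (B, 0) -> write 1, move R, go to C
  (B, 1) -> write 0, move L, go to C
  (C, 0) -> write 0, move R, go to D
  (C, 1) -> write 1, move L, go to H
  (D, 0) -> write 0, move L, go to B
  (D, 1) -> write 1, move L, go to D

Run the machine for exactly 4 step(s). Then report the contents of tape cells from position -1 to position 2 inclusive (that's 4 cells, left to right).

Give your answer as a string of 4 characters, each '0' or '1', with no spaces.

Answer: 1011

Derivation:
Step 1: in state A at pos 1, read 0 -> (A,0)->write 1,move L,goto D. Now: state=D, head=0, tape[-1..3]=00110 (head:  ^)
Step 2: in state D at pos 0, read 0 -> (D,0)->write 0,move L,goto B. Now: state=B, head=-1, tape[-2..3]=000110 (head:  ^)
Step 3: in state B at pos -1, read 0 -> (B,0)->write 1,move R,goto C. Now: state=C, head=0, tape[-2..3]=010110 (head:   ^)
Step 4: in state C at pos 0, read 0 -> (C,0)->write 0,move R,goto D. Now: state=D, head=1, tape[-2..3]=010110 (head:    ^)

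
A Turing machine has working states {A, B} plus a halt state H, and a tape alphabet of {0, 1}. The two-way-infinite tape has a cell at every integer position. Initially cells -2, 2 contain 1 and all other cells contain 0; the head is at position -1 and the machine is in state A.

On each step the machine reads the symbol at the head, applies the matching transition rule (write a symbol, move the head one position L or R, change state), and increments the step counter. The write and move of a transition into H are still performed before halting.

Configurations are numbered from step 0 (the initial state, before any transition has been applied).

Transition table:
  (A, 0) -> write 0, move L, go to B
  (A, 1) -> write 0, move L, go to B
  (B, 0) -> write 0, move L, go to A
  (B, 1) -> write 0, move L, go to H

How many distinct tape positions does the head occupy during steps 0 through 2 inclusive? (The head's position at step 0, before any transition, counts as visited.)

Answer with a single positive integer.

Step 1: in state A at pos -1, read 0 -> (A,0)->write 0,move L,goto B. Now: state=B, head=-2, tape[-3..3]=0100010 (head:  ^)
Step 2: in state B at pos -2, read 1 -> (B,1)->write 0,move L,goto H. Now: state=H, head=-3, tape[-4..3]=00000010 (head:  ^)
Head positions at steps 0..2: starting at -1, distinct positions visited = {-3, -2, -1} -> 3 position(s)

Answer: 3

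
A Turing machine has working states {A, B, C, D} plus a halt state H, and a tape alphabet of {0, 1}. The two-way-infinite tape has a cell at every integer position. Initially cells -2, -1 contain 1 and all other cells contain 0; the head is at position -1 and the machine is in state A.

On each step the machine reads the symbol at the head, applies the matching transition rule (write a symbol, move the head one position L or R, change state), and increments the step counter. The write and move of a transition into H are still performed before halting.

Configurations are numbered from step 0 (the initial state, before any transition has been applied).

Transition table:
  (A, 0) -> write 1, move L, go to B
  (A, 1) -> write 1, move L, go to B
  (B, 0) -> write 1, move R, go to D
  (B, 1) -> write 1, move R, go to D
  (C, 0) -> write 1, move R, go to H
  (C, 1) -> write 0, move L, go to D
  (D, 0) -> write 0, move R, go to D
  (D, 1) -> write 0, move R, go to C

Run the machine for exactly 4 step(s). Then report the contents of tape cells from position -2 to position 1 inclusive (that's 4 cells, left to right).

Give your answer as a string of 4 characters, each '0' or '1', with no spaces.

Step 1: in state A at pos -1, read 1 -> (A,1)->write 1,move L,goto B. Now: state=B, head=-2, tape[-3..0]=0110 (head:  ^)
Step 2: in state B at pos -2, read 1 -> (B,1)->write 1,move R,goto D. Now: state=D, head=-1, tape[-3..0]=0110 (head:   ^)
Step 3: in state D at pos -1, read 1 -> (D,1)->write 0,move R,goto C. Now: state=C, head=0, tape[-3..1]=01000 (head:    ^)
Step 4: in state C at pos 0, read 0 -> (C,0)->write 1,move R,goto H. Now: state=H, head=1, tape[-3..2]=010100 (head:     ^)

Answer: 1010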